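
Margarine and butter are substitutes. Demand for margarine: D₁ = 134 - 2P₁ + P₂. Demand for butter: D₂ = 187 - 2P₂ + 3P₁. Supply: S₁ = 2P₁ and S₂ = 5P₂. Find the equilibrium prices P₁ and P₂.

P₁ = 45, P₂ = 46

Market 1: 134 - 2P₁ + P₂ = 2P₁ → 4P₁ - P₂ = 134.
Market 2: 7P₂ - 3P₁ = 187.
Eliminating P₂: 7×(1) + 1×(2) gives 25P₁ = 1125, so P₁ = 45.
Back-substitute into (2): P₂ = (187 + 3×45) / 7 = 46.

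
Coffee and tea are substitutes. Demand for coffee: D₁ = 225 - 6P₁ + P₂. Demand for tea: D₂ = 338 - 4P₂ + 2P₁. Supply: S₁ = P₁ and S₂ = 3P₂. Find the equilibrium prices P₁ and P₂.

P₁ = 1913/47, P₂ = 2816/47

Market 1: 225 - 6P₁ + P₂ = P₁ → 7P₁ - P₂ = 225.
Market 2: 7P₂ - 2P₁ = 338.
Eliminating P₂: 7×(1) + 1×(2) gives 47P₁ = 1913, so P₁ = 1913/47.
Back-substitute into (2): P₂ = (338 + 2×1913/47) / 7 = 2816/47.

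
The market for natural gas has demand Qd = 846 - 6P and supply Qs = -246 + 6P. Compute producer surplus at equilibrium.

Equilibrium: 846 - 6P = -246 + 6P gives P* = 91, Q* = 300.
Supply starts at P = 41 (where Qs = 0).
PS = ½(91 − 41)(300) = 7500.

Producer surplus = 7500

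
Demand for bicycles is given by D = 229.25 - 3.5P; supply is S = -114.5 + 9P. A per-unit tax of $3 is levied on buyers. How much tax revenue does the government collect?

Pre-tax equilibrium: P* = 27.5, Q* = 133.
Tax on buyers shifts demand to D = 229.25 − 3.5(P + 3) = 218.75 - 3.5P.
218.75 - 3.5P = -114.5 + 9P gives seller price Ps = 26.66; buyers pay Pb = 26.66 + 3 = 29.66.
New quantity: Q = 229.25 − 3.5(29.66) = 125.44.
Revenue = 3 × 125.44 = 376.32.

Tax revenue = 376.32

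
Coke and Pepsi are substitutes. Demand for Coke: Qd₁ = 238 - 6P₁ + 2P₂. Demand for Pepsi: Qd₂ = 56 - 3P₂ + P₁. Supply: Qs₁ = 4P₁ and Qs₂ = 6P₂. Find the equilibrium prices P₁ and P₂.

P₁ = 1127/44, P₂ = 399/44

Market 1: 238 - 6P₁ + 2P₂ = 4P₁ → 10P₁ - 2P₂ = 238.
Market 2: 9P₂ - P₁ = 56.
Eliminating P₂: 9×(1) + 2×(2) gives 88P₁ = 2254, so P₁ = 1127/44.
Back-substitute into (2): P₂ = (56 + 1×1127/44) / 9 = 399/44.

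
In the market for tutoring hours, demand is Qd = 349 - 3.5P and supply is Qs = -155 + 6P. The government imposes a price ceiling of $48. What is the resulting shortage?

Equilibrium price would be P* = 1008/19, so the ceiling at 48 binds.
At P = 48: Qd = 349 − 3.5(48) = 181, Qs = -155 + 6(48) = 133.
Shortage = 181 − 133 = 48.

Shortage = 48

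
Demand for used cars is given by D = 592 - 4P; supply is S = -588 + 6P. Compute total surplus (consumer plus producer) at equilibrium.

Equilibrium: 592 - 4P = -588 + 6P gives P* = 118, Q* = 120.
Demand choke price: P = 148; supply starts at P = 98.
CS = ½(148 − 118)(120) = 1800; PS = ½(118 − 98)(120) = 1200.

Total surplus = 3000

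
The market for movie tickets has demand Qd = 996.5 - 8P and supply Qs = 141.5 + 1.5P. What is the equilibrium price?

Set Qd = Qs: 996.5 - 8P = 141.5 + 1.5P.
855 = 9.5P, so P* = 90.
Q* = 996.5 − 8(90) = 276.5.

P* = 90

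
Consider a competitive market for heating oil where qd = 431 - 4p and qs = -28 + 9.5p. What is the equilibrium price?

Set qd = qs: 431 - 4p = -28 + 9.5p.
459 = 13.5p, so p* = 34.
q* = 431 − 4(34) = 295.

p* = 34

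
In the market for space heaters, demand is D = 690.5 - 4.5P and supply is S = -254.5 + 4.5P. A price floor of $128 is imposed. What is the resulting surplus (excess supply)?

Equilibrium price would be P* = 105, so the floor at 128 binds.
At P = 128: D = 114.5, S = 321.5.
Surplus = 321.5 − 114.5 = 207.

Surplus = 207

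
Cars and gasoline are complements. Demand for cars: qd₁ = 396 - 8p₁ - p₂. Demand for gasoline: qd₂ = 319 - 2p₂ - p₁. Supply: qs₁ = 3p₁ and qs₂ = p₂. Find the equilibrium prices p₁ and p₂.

p₁ = 27.15625, p₂ = 97.28125

Market 1: 396 - 8p₁ - p₂ = 3p₁ → 11p₁ + p₂ = 396.
Market 2: 3p₂ + p₁ = 319.
Eliminating p₂: 3×(1) − 1×(2) gives 32p₁ = 869, so p₁ = 27.15625.
Back-substitute into (2): p₂ = (319 − 1×27.15625) / 3 = 97.28125.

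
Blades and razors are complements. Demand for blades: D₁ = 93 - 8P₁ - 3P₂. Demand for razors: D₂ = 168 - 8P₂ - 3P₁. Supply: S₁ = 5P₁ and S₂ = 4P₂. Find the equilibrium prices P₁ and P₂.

P₁ = 204/49, P₂ = 635/49

Market 1: 93 - 8P₁ - 3P₂ = 5P₁ → 13P₁ + 3P₂ = 93.
Market 2: 12P₂ + 3P₁ = 168.
Eliminating P₂: 12×(1) − 3×(2) gives 147P₁ = 612, so P₁ = 204/49.
Back-substitute into (2): P₂ = (168 − 3×204/49) / 12 = 635/49.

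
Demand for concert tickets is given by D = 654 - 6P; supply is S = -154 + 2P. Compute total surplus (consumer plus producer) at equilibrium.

Equilibrium: 654 - 6P = -154 + 2P gives P* = 101, Q* = 48.
Demand choke price: P = 109; supply starts at P = 77.
CS = ½(109 − 101)(48) = 192; PS = ½(101 − 77)(48) = 576.

Total surplus = 768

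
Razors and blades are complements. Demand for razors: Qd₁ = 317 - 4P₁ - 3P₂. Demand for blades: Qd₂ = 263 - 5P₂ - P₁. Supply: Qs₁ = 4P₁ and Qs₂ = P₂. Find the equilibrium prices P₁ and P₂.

Market 1: 317 - 4P₁ - 3P₂ = 4P₁ → 8P₁ + 3P₂ = 317.
Market 2: 6P₂ + P₁ = 263.
Eliminating P₂: 6×(1) − 3×(2) gives 45P₁ = 1113, so P₁ = 371/15.
Back-substitute into (2): P₂ = (263 − 1×371/15) / 6 = 1787/45.

P₁ = 371/15, P₂ = 1787/45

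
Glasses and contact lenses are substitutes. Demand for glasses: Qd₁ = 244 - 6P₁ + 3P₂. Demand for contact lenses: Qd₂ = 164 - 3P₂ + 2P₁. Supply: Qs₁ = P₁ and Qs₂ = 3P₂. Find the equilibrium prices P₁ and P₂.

Market 1: 244 - 6P₁ + 3P₂ = P₁ → 7P₁ - 3P₂ = 244.
Market 2: 6P₂ - 2P₁ = 164.
Eliminating P₂: 6×(1) + 3×(2) gives 36P₁ = 1956, so P₁ = 163/3.
Back-substitute into (2): P₂ = (164 + 2×163/3) / 6 = 409/9.

P₁ = 163/3, P₂ = 409/9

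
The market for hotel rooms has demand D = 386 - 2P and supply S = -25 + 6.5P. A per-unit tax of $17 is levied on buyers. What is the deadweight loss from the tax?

Deadweight loss = 221

Pre-tax equilibrium: P* = 822/17, Q* = 4918/17.
Tax on buyers shifts demand to D = 386 − 2(P + 17) = 352 - 2P.
352 - 2P = -25 + 6.5P gives seller price Ps = 754/17; buyers pay Pb = 754/17 + 17 = 1043/17.
New quantity: Q = 386 − 2(1043/17) = 4476/17.
DWL = ½ × 17 × (4918/17 − 4476/17) = 221.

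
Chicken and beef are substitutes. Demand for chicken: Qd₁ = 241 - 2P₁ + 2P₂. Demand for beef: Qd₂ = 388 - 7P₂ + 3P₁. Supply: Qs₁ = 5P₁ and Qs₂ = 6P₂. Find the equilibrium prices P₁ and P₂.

Market 1: 241 - 2P₁ + 2P₂ = 5P₁ → 7P₁ - 2P₂ = 241.
Market 2: 13P₂ - 3P₁ = 388.
Eliminating P₂: 13×(1) + 2×(2) gives 85P₁ = 3909, so P₁ = 3909/85.
Back-substitute into (2): P₂ = (388 + 3×3909/85) / 13 = 3439/85.

P₁ = 3909/85, P₂ = 3439/85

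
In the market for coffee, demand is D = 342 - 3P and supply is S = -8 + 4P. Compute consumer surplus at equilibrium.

Equilibrium: 342 - 3P = -8 + 4P gives P* = 50, Q* = 192.
Demand choke price (D = 0): P = 114.
CS = ½(114 − 50)(192) = 6144.

Consumer surplus = 6144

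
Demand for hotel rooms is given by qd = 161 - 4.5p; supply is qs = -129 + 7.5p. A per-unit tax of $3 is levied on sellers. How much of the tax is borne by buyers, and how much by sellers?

Pre-tax equilibrium: p* = 145/6, q* = 52.25.
Tax on sellers shifts supply to qs = -129 + 7.5(p − 3) = -151.5 + 7.5p.
161 - 4.5p = -151.5 + 7.5p gives buyer price pb = 625/24; sellers receive ps = 625/24 − 3 = 553/24.
New quantity: q = 161 − 4.5(625/24) = 43.8125.
Buyer burden = 625/24 − 145/6 = 1.875; seller burden = 145/6 − 553/24 = 1.125.

Buyers bear $1.875, sellers bear $1.125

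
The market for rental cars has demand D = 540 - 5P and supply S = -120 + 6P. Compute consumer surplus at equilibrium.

Equilibrium: 540 - 5P = -120 + 6P gives P* = 60, Q* = 240.
Demand choke price (D = 0): P = 108.
CS = ½(108 − 60)(240) = 5760.

Consumer surplus = 5760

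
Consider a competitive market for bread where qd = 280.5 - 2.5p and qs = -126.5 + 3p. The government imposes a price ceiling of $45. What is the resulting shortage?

Shortage = 159.5

Equilibrium price would be p* = 74, so the ceiling at 45 binds.
At p = 45: qd = 280.5 − 2.5(45) = 168, qs = -126.5 + 3(45) = 8.5.
Shortage = 168 − 8.5 = 159.5.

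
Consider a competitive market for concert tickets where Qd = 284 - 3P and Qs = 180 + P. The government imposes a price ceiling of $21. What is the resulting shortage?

Equilibrium price would be P* = 26, so the ceiling at 21 binds.
At P = 21: Qd = 284 − 3(21) = 221, Qs = 180 + 1(21) = 201.
Shortage = 221 − 201 = 20.

Shortage = 20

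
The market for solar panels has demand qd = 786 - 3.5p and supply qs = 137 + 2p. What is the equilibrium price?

Set qd = qs: 786 - 3.5p = 137 + 2p.
649 = 5.5p, so p* = 118.
q* = 786 − 3.5(118) = 373.

p* = 118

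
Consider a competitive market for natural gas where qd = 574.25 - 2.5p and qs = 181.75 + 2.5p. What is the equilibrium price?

Set qd = qs: 574.25 - 2.5p = 181.75 + 2.5p.
392.5 = 5p, so p* = 78.5.
q* = 574.25 − 2.5(78.5) = 378.

p* = 78.5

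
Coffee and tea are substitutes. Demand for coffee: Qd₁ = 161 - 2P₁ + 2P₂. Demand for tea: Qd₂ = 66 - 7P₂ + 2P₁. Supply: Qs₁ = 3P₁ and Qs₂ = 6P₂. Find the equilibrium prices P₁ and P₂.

P₁ = 2225/61, P₂ = 652/61

Market 1: 161 - 2P₁ + 2P₂ = 3P₁ → 5P₁ - 2P₂ = 161.
Market 2: 13P₂ - 2P₁ = 66.
Eliminating P₂: 13×(1) + 2×(2) gives 61P₁ = 2225, so P₁ = 2225/61.
Back-substitute into (2): P₂ = (66 + 2×2225/61) / 13 = 652/61.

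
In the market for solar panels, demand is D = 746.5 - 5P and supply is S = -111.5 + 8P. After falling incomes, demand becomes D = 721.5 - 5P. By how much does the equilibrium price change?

ΔP = -25/13

Original equilibrium: P* = 66, Q* = 416.5.
New equilibrium: 721.5 - 5P = -111.5 + 8P, so 833 = 13P and P' = 833/13; Q' = 721.5 − 5(833/13) = 10429/26.
Change in price: 833/13 − 66 = -25/13.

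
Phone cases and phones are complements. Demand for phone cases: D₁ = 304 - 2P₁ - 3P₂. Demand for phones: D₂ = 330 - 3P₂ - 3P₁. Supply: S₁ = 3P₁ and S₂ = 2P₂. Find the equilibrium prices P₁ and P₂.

P₁ = 33.125, P₂ = 46.125

Market 1: 304 - 2P₁ - 3P₂ = 3P₁ → 5P₁ + 3P₂ = 304.
Market 2: 5P₂ + 3P₁ = 330.
Eliminating P₂: 5×(1) − 3×(2) gives 16P₁ = 530, so P₁ = 33.125.
Back-substitute into (2): P₂ = (330 − 3×33.125) / 5 = 46.125.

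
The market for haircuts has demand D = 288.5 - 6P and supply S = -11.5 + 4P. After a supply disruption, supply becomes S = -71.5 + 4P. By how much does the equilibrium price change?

Original equilibrium: P* = 30, Q* = 108.5.
New equilibrium: 288.5 - 6P = -71.5 + 4P, so 360 = 10P and P' = 36; Q' = 288.5 − 6(36) = 72.5.
Change in price: 36 − 30 = 6.

ΔP = 6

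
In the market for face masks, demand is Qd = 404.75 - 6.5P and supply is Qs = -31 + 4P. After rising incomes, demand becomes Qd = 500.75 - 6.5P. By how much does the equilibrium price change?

Original equilibrium: P* = 41.5, Q* = 135.
New equilibrium: 500.75 - 6.5P = -31 + 4P, so 531.75 = 10.5P and P' = 709/14; Q' = 500.75 − 6.5(709/14) = 1201/7.
Change in price: 709/14 − 41.5 = 64/7.

ΔP = 64/7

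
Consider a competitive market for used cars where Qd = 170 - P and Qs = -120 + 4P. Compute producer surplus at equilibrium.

Producer surplus = 1568

Equilibrium: 170 - P = -120 + 4P gives P* = 58, Q* = 112.
Supply starts at P = 30 (where Qs = 0).
PS = ½(58 − 30)(112) = 1568.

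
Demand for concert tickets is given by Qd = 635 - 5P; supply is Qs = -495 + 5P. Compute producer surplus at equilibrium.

Equilibrium: 635 - 5P = -495 + 5P gives P* = 113, Q* = 70.
Supply starts at P = 99 (where Qs = 0).
PS = ½(113 − 99)(70) = 490.

Producer surplus = 490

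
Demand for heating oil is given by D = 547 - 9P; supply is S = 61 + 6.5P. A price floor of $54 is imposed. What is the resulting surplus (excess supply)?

Equilibrium price would be P* = 972/31, so the floor at 54 binds.
At P = 54: D = 61, S = 412.
Surplus = 412 − 61 = 351.

Surplus = 351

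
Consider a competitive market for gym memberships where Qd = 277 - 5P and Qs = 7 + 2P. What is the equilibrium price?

Set Qd = Qs: 277 - 5P = 7 + 2P.
270 = 7P, so P* = 270/7.
Q* = 277 − 5(270/7) = 589/7.

P* = 270/7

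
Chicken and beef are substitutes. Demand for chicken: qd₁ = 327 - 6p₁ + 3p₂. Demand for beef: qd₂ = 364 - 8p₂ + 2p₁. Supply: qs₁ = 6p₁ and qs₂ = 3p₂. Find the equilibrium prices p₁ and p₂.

Market 1: 327 - 6p₁ + 3p₂ = 6p₁ → 12p₁ - 3p₂ = 327.
Market 2: 11p₂ - 2p₁ = 364.
Eliminating p₂: 11×(1) + 3×(2) gives 126p₁ = 4689, so p₁ = 521/14.
Back-substitute into (2): p₂ = (364 + 2×521/14) / 11 = 279/7.

p₁ = 521/14, p₂ = 279/7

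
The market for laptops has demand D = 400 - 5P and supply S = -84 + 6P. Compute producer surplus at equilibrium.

Producer surplus = 2700

Equilibrium: 400 - 5P = -84 + 6P gives P* = 44, Q* = 180.
Supply starts at P = 14 (where S = 0).
PS = ½(44 − 14)(180) = 2700.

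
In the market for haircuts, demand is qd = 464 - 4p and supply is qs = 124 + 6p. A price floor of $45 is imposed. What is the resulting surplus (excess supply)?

Surplus = 110

Equilibrium price would be p* = 34, so the floor at 45 binds.
At p = 45: qd = 284, qs = 394.
Surplus = 394 − 284 = 110.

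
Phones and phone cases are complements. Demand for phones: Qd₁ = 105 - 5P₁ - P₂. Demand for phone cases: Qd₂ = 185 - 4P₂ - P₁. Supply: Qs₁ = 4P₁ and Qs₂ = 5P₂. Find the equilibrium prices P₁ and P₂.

Market 1: 105 - 5P₁ - P₂ = 4P₁ → 9P₁ + P₂ = 105.
Market 2: 9P₂ + P₁ = 185.
Eliminating P₂: 9×(1) − 1×(2) gives 80P₁ = 760, so P₁ = 9.5.
Back-substitute into (2): P₂ = (185 − 1×9.5) / 9 = 19.5.

P₁ = 9.5, P₂ = 19.5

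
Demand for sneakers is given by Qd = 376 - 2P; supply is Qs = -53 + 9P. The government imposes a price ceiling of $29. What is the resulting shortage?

Equilibrium price would be P* = 39, so the ceiling at 29 binds.
At P = 29: Qd = 376 − 2(29) = 318, Qs = -53 + 9(29) = 208.
Shortage = 318 − 208 = 110.

Shortage = 110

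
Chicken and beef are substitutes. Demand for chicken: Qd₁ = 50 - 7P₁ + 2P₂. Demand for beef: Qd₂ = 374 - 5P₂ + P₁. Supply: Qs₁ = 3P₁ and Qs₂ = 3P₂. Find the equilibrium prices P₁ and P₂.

P₁ = 574/39, P₂ = 1895/39

Market 1: 50 - 7P₁ + 2P₂ = 3P₁ → 10P₁ - 2P₂ = 50.
Market 2: 8P₂ - P₁ = 374.
Eliminating P₂: 8×(1) + 2×(2) gives 78P₁ = 1148, so P₁ = 574/39.
Back-substitute into (2): P₂ = (374 + 1×574/39) / 8 = 1895/39.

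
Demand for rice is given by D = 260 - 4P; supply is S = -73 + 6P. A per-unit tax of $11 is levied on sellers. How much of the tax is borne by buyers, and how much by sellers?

Pre-tax equilibrium: P* = 33.3, Q* = 126.8.
Tax on sellers shifts supply to S = -73 + 6(P − 11) = -139 + 6P.
260 - 4P = -139 + 6P gives buyer price Pb = 39.9; sellers receive Ps = 39.9 − 11 = 28.9.
New quantity: Q = 260 − 4(39.9) = 100.4.
Buyer burden = 39.9 − 33.3 = 6.6; seller burden = 33.3 − 28.9 = 4.4.

Buyers bear $6.6, sellers bear $4.4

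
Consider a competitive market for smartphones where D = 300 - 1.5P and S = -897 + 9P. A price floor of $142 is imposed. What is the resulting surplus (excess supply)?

Equilibrium price would be P* = 114, so the floor at 142 binds.
At P = 142: D = 87, S = 381.
Surplus = 381 − 87 = 294.

Surplus = 294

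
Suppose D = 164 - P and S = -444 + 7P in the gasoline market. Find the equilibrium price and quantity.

Set D = S: 164 - P = -444 + 7P.
608 = 8P, so P* = 76.
Q* = 164 − 1(76) = 88.

P* = 76, Q* = 88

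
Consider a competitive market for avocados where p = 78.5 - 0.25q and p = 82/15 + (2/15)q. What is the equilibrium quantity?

q* = 4382/23

Set the two price expressions equal: 78.5 - 0.25q = 82/15 + (2/15)q.
2191/30 = (23/60)q, so q* = 4382/23.
p* = 78.5 − (0.25)(4382/23) = 710/23.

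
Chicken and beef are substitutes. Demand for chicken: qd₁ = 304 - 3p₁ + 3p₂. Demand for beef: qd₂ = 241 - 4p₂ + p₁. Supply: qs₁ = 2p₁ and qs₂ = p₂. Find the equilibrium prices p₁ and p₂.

p₁ = 2243/22, p₂ = 1509/22

Market 1: 304 - 3p₁ + 3p₂ = 2p₁ → 5p₁ - 3p₂ = 304.
Market 2: 5p₂ - p₁ = 241.
Eliminating p₂: 5×(1) + 3×(2) gives 22p₁ = 2243, so p₁ = 2243/22.
Back-substitute into (2): p₂ = (241 + 1×2243/22) / 5 = 1509/22.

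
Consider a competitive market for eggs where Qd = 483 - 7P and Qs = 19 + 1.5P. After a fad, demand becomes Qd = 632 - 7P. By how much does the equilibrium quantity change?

ΔQ = 447/17

Original equilibrium: P* = 928/17, Q* = 1715/17.
New equilibrium: 632 - 7P = 19 + 1.5P, so 613 = 8.5P and P' = 1226/17; Q' = 632 − 7(1226/17) = 2162/17.
Change in quantity: 2162/17 − 1715/17 = 447/17.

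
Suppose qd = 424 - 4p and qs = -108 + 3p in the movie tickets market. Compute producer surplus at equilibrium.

Producer surplus = 2400

Equilibrium: 424 - 4p = -108 + 3p gives p* = 76, q* = 120.
Supply starts at p = 36 (where qs = 0).
PS = ½(76 − 36)(120) = 2400.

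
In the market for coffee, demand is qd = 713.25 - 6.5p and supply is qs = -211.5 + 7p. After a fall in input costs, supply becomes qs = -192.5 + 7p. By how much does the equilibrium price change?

Δp = -38/27

Original equilibrium: p* = 68.5, q* = 268.
New equilibrium: 713.25 - 6.5p = -192.5 + 7p, so 905.75 = 13.5p and p' = 3623/54; q' = 713.25 − 6.5(3623/54) = 7483/27.
Change in price: 3623/54 − 68.5 = -38/27.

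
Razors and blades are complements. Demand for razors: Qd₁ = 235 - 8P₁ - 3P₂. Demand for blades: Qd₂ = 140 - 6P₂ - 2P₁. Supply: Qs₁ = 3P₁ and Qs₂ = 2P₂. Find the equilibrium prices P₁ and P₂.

Market 1: 235 - 8P₁ - 3P₂ = 3P₁ → 11P₁ + 3P₂ = 235.
Market 2: 8P₂ + 2P₁ = 140.
Eliminating P₂: 8×(1) − 3×(2) gives 82P₁ = 1460, so P₁ = 730/41.
Back-substitute into (2): P₂ = (140 − 2×730/41) / 8 = 535/41.

P₁ = 730/41, P₂ = 535/41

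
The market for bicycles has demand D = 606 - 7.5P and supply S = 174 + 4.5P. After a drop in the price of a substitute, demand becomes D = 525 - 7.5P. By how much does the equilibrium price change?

Original equilibrium: P* = 36, Q* = 336.
New equilibrium: 525 - 7.5P = 174 + 4.5P, so 351 = 12P and P' = 29.25; Q' = 525 − 7.5(29.25) = 305.625.
Change in price: 29.25 − 36 = -6.75.

ΔP = -6.75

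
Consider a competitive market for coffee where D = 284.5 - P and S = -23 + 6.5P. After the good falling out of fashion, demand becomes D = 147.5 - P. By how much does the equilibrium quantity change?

Original equilibrium: P* = 41, Q* = 243.5.
New equilibrium: 147.5 - P = -23 + 6.5P, so 170.5 = 7.5P and P' = 341/15; Q' = 147.5 − 1(341/15) = 3743/30.
Change in quantity: 3743/30 − 243.5 = -1781/15.

ΔQ = -1781/15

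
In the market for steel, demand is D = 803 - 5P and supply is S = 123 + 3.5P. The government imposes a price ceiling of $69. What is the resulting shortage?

Shortage = 93.5

Equilibrium price would be P* = 80, so the ceiling at 69 binds.
At P = 69: D = 803 − 5(69) = 458, S = 123 + 3.5(69) = 364.5.
Shortage = 458 − 364.5 = 93.5.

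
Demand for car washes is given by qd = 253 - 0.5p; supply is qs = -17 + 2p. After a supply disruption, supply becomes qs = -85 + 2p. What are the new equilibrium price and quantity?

Original equilibrium: p* = 108, q* = 199.
New equilibrium: 253 - 0.5p = -85 + 2p, so 338 = 2.5p and p' = 135.2; q' = 253 − 0.5(135.2) = 185.4.

p' = 135.2, q' = 185.4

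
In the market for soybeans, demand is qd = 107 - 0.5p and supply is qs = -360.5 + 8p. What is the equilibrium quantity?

Set qd = qs: 107 - 0.5p = -360.5 + 8p.
467.5 = 8.5p, so p* = 55.
q* = 107 − 0.5(55) = 79.5.

q* = 79.5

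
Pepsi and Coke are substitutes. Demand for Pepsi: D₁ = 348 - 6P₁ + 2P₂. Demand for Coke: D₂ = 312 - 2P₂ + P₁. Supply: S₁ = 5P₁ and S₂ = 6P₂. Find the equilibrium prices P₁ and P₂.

P₁ = 1704/43, P₂ = 1890/43

Market 1: 348 - 6P₁ + 2P₂ = 5P₁ → 11P₁ - 2P₂ = 348.
Market 2: 8P₂ - P₁ = 312.
Eliminating P₂: 8×(1) + 2×(2) gives 86P₁ = 3408, so P₁ = 1704/43.
Back-substitute into (2): P₂ = (312 + 1×1704/43) / 8 = 1890/43.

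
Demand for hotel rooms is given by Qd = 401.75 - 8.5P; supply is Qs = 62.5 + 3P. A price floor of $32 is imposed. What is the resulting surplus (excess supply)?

Equilibrium price would be P* = 29.5, so the floor at 32 binds.
At P = 32: Qd = 129.75, Qs = 158.5.
Surplus = 158.5 − 129.75 = 28.75.

Surplus = 28.75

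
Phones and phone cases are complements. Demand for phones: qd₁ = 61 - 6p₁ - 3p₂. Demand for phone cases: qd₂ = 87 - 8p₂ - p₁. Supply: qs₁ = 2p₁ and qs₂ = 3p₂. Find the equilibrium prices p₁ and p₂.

Market 1: 61 - 6p₁ - 3p₂ = 2p₁ → 8p₁ + 3p₂ = 61.
Market 2: 11p₂ + p₁ = 87.
Eliminating p₂: 11×(1) − 3×(2) gives 85p₁ = 410, so p₁ = 82/17.
Back-substitute into (2): p₂ = (87 − 1×82/17) / 11 = 127/17.

p₁ = 82/17, p₂ = 127/17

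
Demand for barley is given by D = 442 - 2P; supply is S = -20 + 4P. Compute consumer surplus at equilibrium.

Equilibrium: 442 - 2P = -20 + 4P gives P* = 77, Q* = 288.
Demand choke price (D = 0): P = 221.
CS = ½(221 − 77)(288) = 20736.

Consumer surplus = 20736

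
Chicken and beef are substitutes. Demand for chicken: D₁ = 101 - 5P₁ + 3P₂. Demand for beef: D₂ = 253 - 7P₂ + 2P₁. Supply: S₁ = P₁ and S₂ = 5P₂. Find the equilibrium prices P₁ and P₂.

Market 1: 101 - 5P₁ + 3P₂ = P₁ → 6P₁ - 3P₂ = 101.
Market 2: 12P₂ - 2P₁ = 253.
Eliminating P₂: 12×(1) + 3×(2) gives 66P₁ = 1971, so P₁ = 657/22.
Back-substitute into (2): P₂ = (253 + 2×657/22) / 12 = 860/33.

P₁ = 657/22, P₂ = 860/33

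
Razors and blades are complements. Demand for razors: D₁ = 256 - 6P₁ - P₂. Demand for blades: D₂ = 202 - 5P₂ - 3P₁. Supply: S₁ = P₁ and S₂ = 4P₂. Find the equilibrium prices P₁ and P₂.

P₁ = 1051/30, P₂ = 323/30

Market 1: 256 - 6P₁ - P₂ = P₁ → 7P₁ + P₂ = 256.
Market 2: 9P₂ + 3P₁ = 202.
Eliminating P₂: 9×(1) − 1×(2) gives 60P₁ = 2102, so P₁ = 1051/30.
Back-substitute into (2): P₂ = (202 − 3×1051/30) / 9 = 323/30.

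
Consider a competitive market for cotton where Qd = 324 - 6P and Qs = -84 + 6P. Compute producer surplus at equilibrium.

Equilibrium: 324 - 6P = -84 + 6P gives P* = 34, Q* = 120.
Supply starts at P = 14 (where Qs = 0).
PS = ½(34 − 14)(120) = 1200.

Producer surplus = 1200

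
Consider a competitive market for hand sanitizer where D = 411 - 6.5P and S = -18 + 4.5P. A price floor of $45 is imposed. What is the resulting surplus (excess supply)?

Surplus = 66

Equilibrium price would be P* = 39, so the floor at 45 binds.
At P = 45: D = 118.5, S = 184.5.
Surplus = 184.5 − 118.5 = 66.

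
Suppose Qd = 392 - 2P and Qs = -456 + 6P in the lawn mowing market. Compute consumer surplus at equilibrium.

Equilibrium: 392 - 2P = -456 + 6P gives P* = 106, Q* = 180.
Demand choke price (Qd = 0): P = 196.
CS = ½(196 − 106)(180) = 8100.

Consumer surplus = 8100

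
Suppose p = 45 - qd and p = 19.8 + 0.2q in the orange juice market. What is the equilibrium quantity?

Set the two price expressions equal: 45 - q = 19.8 + 0.2q.
25.2 = 1.2q, so q* = 21.
p* = 45 − (1)(21) = 24.

q* = 21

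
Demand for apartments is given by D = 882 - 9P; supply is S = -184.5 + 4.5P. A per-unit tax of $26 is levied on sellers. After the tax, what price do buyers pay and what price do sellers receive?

Pre-tax equilibrium: P* = 79, Q* = 171.
Tax on sellers shifts supply to S = -184.5 + 4.5(P − 26) = -301.5 + 4.5P.
882 - 9P = -301.5 + 4.5P gives buyer price Pb = 263/3; sellers receive Ps = 263/3 − 26 = 185/3.
New quantity: Q = 882 − 9(263/3) = 93.

Buyers pay 263/3, sellers receive 185/3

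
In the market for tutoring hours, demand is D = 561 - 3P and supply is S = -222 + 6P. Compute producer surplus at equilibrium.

Equilibrium: 561 - 3P = -222 + 6P gives P* = 87, Q* = 300.
Supply starts at P = 37 (where S = 0).
PS = ½(87 − 37)(300) = 7500.

Producer surplus = 7500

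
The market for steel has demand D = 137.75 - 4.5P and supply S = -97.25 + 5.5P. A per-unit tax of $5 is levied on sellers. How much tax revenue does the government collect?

Pre-tax equilibrium: P* = 23.5, Q* = 32.
Tax on sellers shifts supply to S = -97.25 + 5.5(P − 5) = -124.75 + 5.5P.
137.75 - 4.5P = -124.75 + 5.5P gives buyer price Pb = 26.25; sellers receive Ps = 26.25 − 5 = 21.25.
New quantity: Q = 137.75 − 4.5(26.25) = 19.625.
Revenue = 5 × 19.625 = 98.125.

Tax revenue = 98.125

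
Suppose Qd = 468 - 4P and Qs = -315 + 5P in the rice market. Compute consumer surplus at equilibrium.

Consumer surplus = 1800

Equilibrium: 468 - 4P = -315 + 5P gives P* = 87, Q* = 120.
Demand choke price (Qd = 0): P = 117.
CS = ½(117 − 87)(120) = 1800.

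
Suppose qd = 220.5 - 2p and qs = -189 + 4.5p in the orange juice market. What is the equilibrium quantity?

Set qd = qs: 220.5 - 2p = -189 + 4.5p.
409.5 = 6.5p, so p* = 63.
q* = 220.5 − 2(63) = 94.5.

q* = 94.5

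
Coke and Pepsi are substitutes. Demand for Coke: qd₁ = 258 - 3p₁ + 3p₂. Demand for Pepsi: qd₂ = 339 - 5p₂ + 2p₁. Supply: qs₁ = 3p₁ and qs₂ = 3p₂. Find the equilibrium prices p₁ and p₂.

p₁ = 1027/14, p₂ = 425/7

Market 1: 258 - 3p₁ + 3p₂ = 3p₁ → 6p₁ - 3p₂ = 258.
Market 2: 8p₂ - 2p₁ = 339.
Eliminating p₂: 8×(1) + 3×(2) gives 42p₁ = 3081, so p₁ = 1027/14.
Back-substitute into (2): p₂ = (339 + 2×1027/14) / 8 = 425/7.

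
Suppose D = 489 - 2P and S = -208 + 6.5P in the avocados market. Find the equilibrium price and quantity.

P* = 82, Q* = 325

Set D = S: 489 - 2P = -208 + 6.5P.
697 = 8.5P, so P* = 82.
Q* = 489 − 2(82) = 325.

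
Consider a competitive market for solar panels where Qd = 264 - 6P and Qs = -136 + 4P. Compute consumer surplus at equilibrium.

Equilibrium: 264 - 6P = -136 + 4P gives P* = 40, Q* = 24.
Demand choke price (Qd = 0): P = 44.
CS = ½(44 − 40)(24) = 48.

Consumer surplus = 48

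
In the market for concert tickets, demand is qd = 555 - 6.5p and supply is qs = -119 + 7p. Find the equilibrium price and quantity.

p* = 1348/27, q* = 6223/27

Set qd = qs: 555 - 6.5p = -119 + 7p.
674 = 13.5p, so p* = 1348/27.
q* = 555 − 6.5(1348/27) = 6223/27.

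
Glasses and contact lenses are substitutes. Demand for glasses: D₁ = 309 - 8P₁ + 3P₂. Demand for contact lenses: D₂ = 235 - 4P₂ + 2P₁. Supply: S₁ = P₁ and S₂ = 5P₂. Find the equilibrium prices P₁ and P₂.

Market 1: 309 - 8P₁ + 3P₂ = P₁ → 9P₁ - 3P₂ = 309.
Market 2: 9P₂ - 2P₁ = 235.
Eliminating P₂: 9×(1) + 3×(2) gives 75P₁ = 3486, so P₁ = 46.48.
Back-substitute into (2): P₂ = (235 + 2×46.48) / 9 = 36.44.

P₁ = 46.48, P₂ = 36.44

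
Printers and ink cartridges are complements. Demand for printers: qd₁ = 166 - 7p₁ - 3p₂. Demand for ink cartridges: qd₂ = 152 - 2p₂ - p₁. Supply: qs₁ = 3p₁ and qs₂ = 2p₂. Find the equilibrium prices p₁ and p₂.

p₁ = 208/37, p₂ = 1354/37

Market 1: 166 - 7p₁ - 3p₂ = 3p₁ → 10p₁ + 3p₂ = 166.
Market 2: 4p₂ + p₁ = 152.
Eliminating p₂: 4×(1) − 3×(2) gives 37p₁ = 208, so p₁ = 208/37.
Back-substitute into (2): p₂ = (152 − 1×208/37) / 4 = 1354/37.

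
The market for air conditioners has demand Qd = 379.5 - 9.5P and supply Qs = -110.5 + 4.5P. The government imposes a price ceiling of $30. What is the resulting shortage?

Equilibrium price would be P* = 35, so the ceiling at 30 binds.
At P = 30: Qd = 379.5 − 9.5(30) = 94.5, Qs = -110.5 + 4.5(30) = 24.5.
Shortage = 94.5 − 24.5 = 70.

Shortage = 70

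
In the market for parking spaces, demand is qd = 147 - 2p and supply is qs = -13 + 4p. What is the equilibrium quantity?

Set qd = qs: 147 - 2p = -13 + 4p.
160 = 6p, so p* = 80/3.
q* = 147 − 2(80/3) = 281/3.

q* = 281/3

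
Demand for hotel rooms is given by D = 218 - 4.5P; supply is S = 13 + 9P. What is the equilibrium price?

P* = 410/27

Set D = S: 218 - 4.5P = 13 + 9P.
205 = 13.5P, so P* = 410/27.
Q* = 218 − 4.5(410/27) = 449/3.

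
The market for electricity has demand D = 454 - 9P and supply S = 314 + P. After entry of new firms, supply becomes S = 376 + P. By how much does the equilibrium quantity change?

ΔQ = 55.8

Original equilibrium: P* = 14, Q* = 328.
New equilibrium: 454 - 9P = 376 + P, so 78 = 10P and P' = 7.8; Q' = 454 − 9(7.8) = 383.8.
Change in quantity: 383.8 − 328 = 55.8.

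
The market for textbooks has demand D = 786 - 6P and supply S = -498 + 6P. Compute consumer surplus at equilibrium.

Consumer surplus = 1728

Equilibrium: 786 - 6P = -498 + 6P gives P* = 107, Q* = 144.
Demand choke price (D = 0): P = 131.
CS = ½(131 − 107)(144) = 1728.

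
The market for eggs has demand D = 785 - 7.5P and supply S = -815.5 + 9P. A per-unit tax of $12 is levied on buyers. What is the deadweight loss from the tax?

Deadweight loss = 3240/11

Pre-tax equilibrium: P* = 97, Q* = 57.5.
Tax on buyers shifts demand to D = 785 − 7.5(P + 12) = 695 - 7.5P.
695 - 7.5P = -815.5 + 9P gives seller price Ps = 1007/11; buyers pay Pb = 1007/11 + 12 = 1139/11.
New quantity: Q = 785 − 7.5(1139/11) = 185/22.
DWL = ½ × 12 × (57.5 − 185/22) = 3240/11.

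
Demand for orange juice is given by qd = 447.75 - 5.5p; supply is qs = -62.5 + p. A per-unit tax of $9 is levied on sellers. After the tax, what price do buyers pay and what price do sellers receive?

Buyers pay 2077/26, sellers receive 1843/26

Pre-tax equilibrium: p* = 78.5, q* = 16.
Tax on sellers shifts supply to qs = -62.5 + 1(p − 9) = -71.5 + p.
447.75 - 5.5p = -71.5 + p gives buyer price pb = 2077/26; sellers receive ps = 2077/26 − 9 = 1843/26.
New quantity: q = 447.75 − 5.5(2077/26) = 109/13.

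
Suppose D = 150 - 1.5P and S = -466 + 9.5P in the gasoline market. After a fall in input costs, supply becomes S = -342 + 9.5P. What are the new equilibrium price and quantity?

Original equilibrium: P* = 56, Q* = 66.
New equilibrium: 150 - 1.5P = -342 + 9.5P, so 492 = 11P and P' = 492/11; Q' = 150 − 1.5(492/11) = 912/11.

P' = 492/11, Q' = 912/11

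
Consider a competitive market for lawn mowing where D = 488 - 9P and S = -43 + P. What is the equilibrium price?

Set D = S: 488 - 9P = -43 + P.
531 = 10P, so P* = 53.1.
Q* = 488 − 9(53.1) = 10.1.

P* = 53.1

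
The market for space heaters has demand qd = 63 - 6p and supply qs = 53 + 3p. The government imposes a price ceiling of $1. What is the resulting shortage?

Equilibrium price would be p* = 10/9, so the ceiling at 1 binds.
At p = 1: qd = 63 − 6(1) = 57, qs = 53 + 3(1) = 56.
Shortage = 57 − 56 = 1.

Shortage = 1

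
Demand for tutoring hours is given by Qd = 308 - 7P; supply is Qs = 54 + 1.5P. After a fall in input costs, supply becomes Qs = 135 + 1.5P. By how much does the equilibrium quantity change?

ΔQ = 1134/17

Original equilibrium: P* = 508/17, Q* = 1680/17.
New equilibrium: 308 - 7P = 135 + 1.5P, so 173 = 8.5P and P' = 346/17; Q' = 308 − 7(346/17) = 2814/17.
Change in quantity: 2814/17 − 1680/17 = 1134/17.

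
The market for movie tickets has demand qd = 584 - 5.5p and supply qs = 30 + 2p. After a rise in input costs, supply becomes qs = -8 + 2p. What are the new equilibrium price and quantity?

p' = 1184/15, q' = 2248/15

Original equilibrium: p* = 1108/15, q* = 2666/15.
New equilibrium: 584 - 5.5p = -8 + 2p, so 592 = 7.5p and p' = 1184/15; q' = 584 − 5.5(1184/15) = 2248/15.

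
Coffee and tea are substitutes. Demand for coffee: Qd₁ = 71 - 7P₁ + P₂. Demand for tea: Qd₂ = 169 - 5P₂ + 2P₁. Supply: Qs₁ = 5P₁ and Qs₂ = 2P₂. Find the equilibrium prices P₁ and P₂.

Market 1: 71 - 7P₁ + P₂ = 5P₁ → 12P₁ - P₂ = 71.
Market 2: 7P₂ - 2P₁ = 169.
Eliminating P₂: 7×(1) + 1×(2) gives 82P₁ = 666, so P₁ = 333/41.
Back-substitute into (2): P₂ = (169 + 2×333/41) / 7 = 1085/41.

P₁ = 333/41, P₂ = 1085/41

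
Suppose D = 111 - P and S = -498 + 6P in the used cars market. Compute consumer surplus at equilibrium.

Equilibrium: 111 - P = -498 + 6P gives P* = 87, Q* = 24.
Demand choke price (D = 0): P = 111.
CS = ½(111 − 87)(24) = 288.

Consumer surplus = 288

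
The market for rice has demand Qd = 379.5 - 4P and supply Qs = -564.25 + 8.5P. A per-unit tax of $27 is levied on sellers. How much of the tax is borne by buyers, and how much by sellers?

Buyers bear $18.36, sellers bear $8.64

Pre-tax equilibrium: P* = 75.5, Q* = 77.5.
Tax on sellers shifts supply to Qs = -564.25 + 8.5(P − 27) = -793.75 + 8.5P.
379.5 - 4P = -793.75 + 8.5P gives buyer price Pb = 93.86; sellers receive Ps = 93.86 − 27 = 66.86.
New quantity: Q = 379.5 − 4(93.86) = 4.06.
Buyer burden = 93.86 − 75.5 = 18.36; seller burden = 75.5 − 66.86 = 8.64.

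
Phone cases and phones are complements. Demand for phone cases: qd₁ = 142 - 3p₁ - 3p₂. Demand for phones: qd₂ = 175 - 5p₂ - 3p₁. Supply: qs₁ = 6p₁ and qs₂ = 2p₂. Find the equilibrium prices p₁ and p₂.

Market 1: 142 - 3p₁ - 3p₂ = 6p₁ → 9p₁ + 3p₂ = 142.
Market 2: 7p₂ + 3p₁ = 175.
Eliminating p₂: 7×(1) − 3×(2) gives 54p₁ = 469, so p₁ = 469/54.
Back-substitute into (2): p₂ = (175 − 3×469/54) / 7 = 383/18.

p₁ = 469/54, p₂ = 383/18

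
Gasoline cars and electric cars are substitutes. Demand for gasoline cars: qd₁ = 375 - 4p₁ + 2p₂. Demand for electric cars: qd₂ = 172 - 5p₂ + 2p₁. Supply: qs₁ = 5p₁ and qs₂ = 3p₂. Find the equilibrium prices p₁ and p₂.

Market 1: 375 - 4p₁ + 2p₂ = 5p₁ → 9p₁ - 2p₂ = 375.
Market 2: 8p₂ - 2p₁ = 172.
Eliminating p₂: 8×(1) + 2×(2) gives 68p₁ = 3344, so p₁ = 836/17.
Back-substitute into (2): p₂ = (172 + 2×836/17) / 8 = 1149/34.

p₁ = 836/17, p₂ = 1149/34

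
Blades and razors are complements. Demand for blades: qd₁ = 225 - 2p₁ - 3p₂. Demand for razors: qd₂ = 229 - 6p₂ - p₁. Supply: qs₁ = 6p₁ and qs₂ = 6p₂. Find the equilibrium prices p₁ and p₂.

Market 1: 225 - 2p₁ - 3p₂ = 6p₁ → 8p₁ + 3p₂ = 225.
Market 2: 12p₂ + p₁ = 229.
Eliminating p₂: 12×(1) − 3×(2) gives 93p₁ = 2013, so p₁ = 671/31.
Back-substitute into (2): p₂ = (229 − 1×671/31) / 12 = 1607/93.

p₁ = 671/31, p₂ = 1607/93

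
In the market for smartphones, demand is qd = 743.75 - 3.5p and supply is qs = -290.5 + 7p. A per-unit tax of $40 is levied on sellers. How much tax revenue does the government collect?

Pre-tax equilibrium: p* = 98.5, q* = 399.
Tax on sellers shifts supply to qs = -290.5 + 7(p − 40) = -570.5 + 7p.
743.75 - 3.5p = -570.5 + 7p gives buyer price pb = 751/6; sellers receive ps = 751/6 − 40 = 511/6.
New quantity: q = 743.75 − 3.5(751/6) = 917/3.
Revenue = 40 × 917/3 = 36680/3.

Tax revenue = 36680/3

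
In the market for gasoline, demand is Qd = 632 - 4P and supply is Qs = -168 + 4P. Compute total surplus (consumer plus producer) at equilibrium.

Equilibrium: 632 - 4P = -168 + 4P gives P* = 100, Q* = 232.
Demand choke price: P = 158; supply starts at P = 42.
CS = ½(158 − 100)(232) = 6728; PS = ½(100 − 42)(232) = 6728.

Total surplus = 13456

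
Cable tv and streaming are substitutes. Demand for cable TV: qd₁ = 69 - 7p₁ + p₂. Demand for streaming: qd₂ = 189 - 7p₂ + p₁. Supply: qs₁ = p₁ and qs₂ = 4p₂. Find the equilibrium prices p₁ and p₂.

Market 1: 69 - 7p₁ + p₂ = p₁ → 8p₁ - p₂ = 69.
Market 2: 11p₂ - p₁ = 189.
Eliminating p₂: 11×(1) + 1×(2) gives 87p₁ = 948, so p₁ = 316/29.
Back-substitute into (2): p₂ = (189 + 1×316/29) / 11 = 527/29.

p₁ = 316/29, p₂ = 527/29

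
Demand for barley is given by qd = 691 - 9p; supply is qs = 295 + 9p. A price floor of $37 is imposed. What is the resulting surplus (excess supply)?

Surplus = 270

Equilibrium price would be p* = 22, so the floor at 37 binds.
At p = 37: qd = 358, qs = 628.
Surplus = 628 − 358 = 270.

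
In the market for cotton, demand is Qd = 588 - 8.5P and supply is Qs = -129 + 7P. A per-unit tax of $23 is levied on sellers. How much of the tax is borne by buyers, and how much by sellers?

Buyers bear 322/31, sellers bear 391/31

Pre-tax equilibrium: P* = 1434/31, Q* = 6039/31.
Tax on sellers shifts supply to Qs = -129 + 7(P − 23) = -290 + 7P.
588 - 8.5P = -290 + 7P gives buyer price Pb = 1756/31; sellers receive Ps = 1756/31 − 23 = 1043/31.
New quantity: Q = 588 − 8.5(1756/31) = 3302/31.
Buyer burden = 1756/31 − 1434/31 = 322/31; seller burden = 1434/31 − 1043/31 = 391/31.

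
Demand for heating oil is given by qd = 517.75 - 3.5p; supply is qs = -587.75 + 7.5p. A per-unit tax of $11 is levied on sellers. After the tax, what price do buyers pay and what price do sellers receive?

Pre-tax equilibrium: p* = 100.5, q* = 166.
Tax on sellers shifts supply to qs = -587.75 + 7.5(p − 11) = -670.25 + 7.5p.
517.75 - 3.5p = -670.25 + 7.5p gives buyer price pb = 108; sellers receive ps = 108 − 11 = 97.
New quantity: q = 517.75 − 3.5(108) = 139.75.

Buyers pay $108, sellers receive $97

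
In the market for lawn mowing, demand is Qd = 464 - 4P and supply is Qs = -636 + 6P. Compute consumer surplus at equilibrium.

Consumer surplus = 72

Equilibrium: 464 - 4P = -636 + 6P gives P* = 110, Q* = 24.
Demand choke price (Qd = 0): P = 116.
CS = ½(116 − 110)(24) = 72.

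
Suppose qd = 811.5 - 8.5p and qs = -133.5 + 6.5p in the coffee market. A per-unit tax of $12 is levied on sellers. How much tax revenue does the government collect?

Tax revenue = 2781.6

Pre-tax equilibrium: p* = 63, q* = 276.
Tax on sellers shifts supply to qs = -133.5 + 6.5(p − 12) = -211.5 + 6.5p.
811.5 - 8.5p = -211.5 + 6.5p gives buyer price pb = 68.2; sellers receive ps = 68.2 − 12 = 56.2.
New quantity: q = 811.5 − 8.5(68.2) = 231.8.
Revenue = 12 × 231.8 = 2781.6.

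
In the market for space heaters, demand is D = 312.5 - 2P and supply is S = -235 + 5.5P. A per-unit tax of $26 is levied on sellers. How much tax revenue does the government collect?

Tax revenue = 50063/15

Pre-tax equilibrium: P* = 73, Q* = 166.5.
Tax on sellers shifts supply to S = -235 + 5.5(P − 26) = -378 + 5.5P.
312.5 - 2P = -378 + 5.5P gives buyer price Pb = 1381/15; sellers receive Ps = 1381/15 − 26 = 991/15.
New quantity: Q = 312.5 − 2(1381/15) = 3851/30.
Revenue = 26 × 3851/30 = 50063/15.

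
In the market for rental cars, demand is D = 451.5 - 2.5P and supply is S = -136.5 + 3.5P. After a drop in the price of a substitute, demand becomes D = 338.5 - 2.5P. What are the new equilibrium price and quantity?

P' = 475/6, Q' = 1687/12

Original equilibrium: P* = 98, Q* = 206.5.
New equilibrium: 338.5 - 2.5P = -136.5 + 3.5P, so 475 = 6P and P' = 475/6; Q' = 338.5 − 2.5(475/6) = 1687/12.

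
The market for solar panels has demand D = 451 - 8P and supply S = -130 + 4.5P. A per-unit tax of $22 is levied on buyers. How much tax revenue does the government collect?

Tax revenue = 347.6

Pre-tax equilibrium: P* = 46.48, Q* = 79.16.
Tax on buyers shifts demand to D = 451 − 8(P + 22) = 275 - 8P.
275 - 8P = -130 + 4.5P gives seller price Ps = 32.4; buyers pay Pb = 32.4 + 22 = 54.4.
New quantity: Q = 451 − 8(54.4) = 15.8.
Revenue = 22 × 15.8 = 347.6.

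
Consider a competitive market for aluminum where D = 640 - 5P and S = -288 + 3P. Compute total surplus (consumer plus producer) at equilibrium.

Equilibrium: 640 - 5P = -288 + 3P gives P* = 116, Q* = 60.
Demand choke price: P = 128; supply starts at P = 96.
CS = ½(128 − 116)(60) = 360; PS = ½(116 − 96)(60) = 600.

Total surplus = 960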